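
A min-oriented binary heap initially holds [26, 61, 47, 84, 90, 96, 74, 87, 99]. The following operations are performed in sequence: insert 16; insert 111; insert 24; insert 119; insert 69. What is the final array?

insert 16:
  append 16 at index 9 → [26, 61, 47, 84, 90, 96, 74, 87, 99, 16]
  16 < parent 90 at index 4, swap → [26, 61, 47, 84, 16, 96, 74, 87, 99, 90]
  16 < parent 61 at index 1, swap → [26, 16, 47, 84, 61, 96, 74, 87, 99, 90]
  16 < parent 26 at index 0, swap → [16, 26, 47, 84, 61, 96, 74, 87, 99, 90]
insert 111:
  append 111 at index 10 → [16, 26, 47, 84, 61, 96, 74, 87, 99, 90, 111] (no swap needed)
insert 24:
  append 24 at index 11 → [16, 26, 47, 84, 61, 96, 74, 87, 99, 90, 111, 24]
  24 < parent 96 at index 5, swap → [16, 26, 47, 84, 61, 24, 74, 87, 99, 90, 111, 96]
  24 < parent 47 at index 2, swap → [16, 26, 24, 84, 61, 47, 74, 87, 99, 90, 111, 96]
insert 119:
  append 119 at index 12 → [16, 26, 24, 84, 61, 47, 74, 87, 99, 90, 111, 96, 119] (no swap needed)
insert 69:
  append 69 at index 13 → [16, 26, 24, 84, 61, 47, 74, 87, 99, 90, 111, 96, 119, 69]
  69 < parent 74 at index 6, swap → [16, 26, 24, 84, 61, 47, 69, 87, 99, 90, 111, 96, 119, 74]

[16, 26, 24, 84, 61, 47, 69, 87, 99, 90, 111, 96, 119, 74]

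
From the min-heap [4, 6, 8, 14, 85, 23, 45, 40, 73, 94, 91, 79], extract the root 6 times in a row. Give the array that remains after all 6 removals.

[45, 73, 91, 79, 85, 94]

extract-min #1 returns 4:
  remove root 4; move last element 79 to root → [79, 6, 8, 14, 85, 23, 45, 40, 73, 94, 91]
  79 vs smaller child 6 at index 1, swap → [6, 79, 8, 14, 85, 23, 45, 40, 73, 94, 91]
  79 vs smaller child 14 at index 3, swap → [6, 14, 8, 79, 85, 23, 45, 40, 73, 94, 91]
  79 vs smaller child 40 at index 7, swap → [6, 14, 8, 40, 85, 23, 45, 79, 73, 94, 91]
extract-min #2 returns 6:
  remove root 6; move last element 91 to root → [91, 14, 8, 40, 85, 23, 45, 79, 73, 94]
  91 vs smaller child 8 at index 2, swap → [8, 14, 91, 40, 85, 23, 45, 79, 73, 94]
  91 vs smaller child 23 at index 5, swap → [8, 14, 23, 40, 85, 91, 45, 79, 73, 94]
extract-min #3 returns 8:
  remove root 8; move last element 94 to root → [94, 14, 23, 40, 85, 91, 45, 79, 73]
  94 vs smaller child 14 at index 1, swap → [14, 94, 23, 40, 85, 91, 45, 79, 73]
  94 vs smaller child 40 at index 3, swap → [14, 40, 23, 94, 85, 91, 45, 79, 73]
  94 vs smaller child 73 at index 8, swap → [14, 40, 23, 73, 85, 91, 45, 79, 94]
extract-min #4 returns 14:
  remove root 14; move last element 94 to root → [94, 40, 23, 73, 85, 91, 45, 79]
  94 vs smaller child 23 at index 2, swap → [23, 40, 94, 73, 85, 91, 45, 79]
  94 vs smaller child 45 at index 6, swap → [23, 40, 45, 73, 85, 91, 94, 79]
extract-min #5 returns 23:
  remove root 23; move last element 79 to root → [79, 40, 45, 73, 85, 91, 94]
  79 vs smaller child 40 at index 1, swap → [40, 79, 45, 73, 85, 91, 94]
  79 vs smaller child 73 at index 3, swap → [40, 73, 45, 79, 85, 91, 94]
extract-min #6 returns 40:
  remove root 40; move last element 94 to root → [94, 73, 45, 79, 85, 91]
  94 vs smaller child 45 at index 2, swap → [45, 73, 94, 79, 85, 91]
  94 vs only child 91 at index 5, swap → [45, 73, 91, 79, 85, 94]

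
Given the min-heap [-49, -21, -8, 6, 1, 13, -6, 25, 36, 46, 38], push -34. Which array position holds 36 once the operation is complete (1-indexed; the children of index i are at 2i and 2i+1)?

9

append -34 at index 12 → [-49, -21, -8, 6, 1, 13, -6, 25, 36, 46, 38, -34]
-34 < parent 13 at index 6, swap → [-49, -21, -8, 6, 1, -34, -6, 25, 36, 46, 38, 13]
-34 < parent -8 at index 3, swap → [-49, -21, -34, 6, 1, -8, -6, 25, 36, 46, 38, 13]
resulting array: [-49, -21, -34, 6, 1, -8, -6, 25, 36, 46, 38, 13]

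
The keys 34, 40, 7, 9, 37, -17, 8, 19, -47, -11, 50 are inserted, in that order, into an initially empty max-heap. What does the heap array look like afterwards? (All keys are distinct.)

Insert 34:
  append 34 at index 0 → [34] (no swap needed)
Insert 40:
  append 40 at index 1 → [34, 40]
  40 > parent 34 at index 0, swap → [40, 34]
Insert 7:
  append 7 at index 2 → [40, 34, 7] (no swap needed)
Insert 9:
  append 9 at index 3 → [40, 34, 7, 9] (no swap needed)
Insert 37:
  append 37 at index 4 → [40, 34, 7, 9, 37]
  37 > parent 34 at index 1, swap → [40, 37, 7, 9, 34]
Insert -17:
  append -17 at index 5 → [40, 37, 7, 9, 34, -17] (no swap needed)
Insert 8:
  append 8 at index 6 → [40, 37, 7, 9, 34, -17, 8]
  8 > parent 7 at index 2, swap → [40, 37, 8, 9, 34, -17, 7]
Insert 19:
  append 19 at index 7 → [40, 37, 8, 9, 34, -17, 7, 19]
  19 > parent 9 at index 3, swap → [40, 37, 8, 19, 34, -17, 7, 9]
Insert -47:
  append -47 at index 8 → [40, 37, 8, 19, 34, -17, 7, 9, -47] (no swap needed)
Insert -11:
  append -11 at index 9 → [40, 37, 8, 19, 34, -17, 7, 9, -47, -11] (no swap needed)
Insert 50:
  append 50 at index 10 → [40, 37, 8, 19, 34, -17, 7, 9, -47, -11, 50]
  50 > parent 34 at index 4, swap → [40, 37, 8, 19, 50, -17, 7, 9, -47, -11, 34]
  50 > parent 37 at index 1, swap → [40, 50, 8, 19, 37, -17, 7, 9, -47, -11, 34]
  50 > parent 40 at index 0, swap → [50, 40, 8, 19, 37, -17, 7, 9, -47, -11, 34]

[50, 40, 8, 19, 37, -17, 7, 9, -47, -11, 34]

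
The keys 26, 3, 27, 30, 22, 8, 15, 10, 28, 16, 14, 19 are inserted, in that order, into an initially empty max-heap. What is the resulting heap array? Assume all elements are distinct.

[30, 28, 26, 27, 22, 19, 15, 3, 10, 16, 14, 8]

Insert 26:
  append 26 at index 0 → [26] (no swap needed)
Insert 3:
  append 3 at index 1 → [26, 3] (no swap needed)
Insert 27:
  append 27 at index 2 → [26, 3, 27]
  27 > parent 26 at index 0, swap → [27, 3, 26]
Insert 30:
  append 30 at index 3 → [27, 3, 26, 30]
  30 > parent 3 at index 1, swap → [27, 30, 26, 3]
  30 > parent 27 at index 0, swap → [30, 27, 26, 3]
Insert 22:
  append 22 at index 4 → [30, 27, 26, 3, 22] (no swap needed)
Insert 8:
  append 8 at index 5 → [30, 27, 26, 3, 22, 8] (no swap needed)
Insert 15:
  append 15 at index 6 → [30, 27, 26, 3, 22, 8, 15] (no swap needed)
Insert 10:
  append 10 at index 7 → [30, 27, 26, 3, 22, 8, 15, 10]
  10 > parent 3 at index 3, swap → [30, 27, 26, 10, 22, 8, 15, 3]
Insert 28:
  append 28 at index 8 → [30, 27, 26, 10, 22, 8, 15, 3, 28]
  28 > parent 10 at index 3, swap → [30, 27, 26, 28, 22, 8, 15, 3, 10]
  28 > parent 27 at index 1, swap → [30, 28, 26, 27, 22, 8, 15, 3, 10]
Insert 16:
  append 16 at index 9 → [30, 28, 26, 27, 22, 8, 15, 3, 10, 16] (no swap needed)
Insert 14:
  append 14 at index 10 → [30, 28, 26, 27, 22, 8, 15, 3, 10, 16, 14] (no swap needed)
Insert 19:
  append 19 at index 11 → [30, 28, 26, 27, 22, 8, 15, 3, 10, 16, 14, 19]
  19 > parent 8 at index 5, swap → [30, 28, 26, 27, 22, 19, 15, 3, 10, 16, 14, 8]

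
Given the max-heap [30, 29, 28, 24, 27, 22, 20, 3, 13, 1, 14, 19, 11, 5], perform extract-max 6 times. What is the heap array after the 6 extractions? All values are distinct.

[20, 14, 19, 13, 5, 11, 1, 3]

extract-max #1 returns 30:
  remove root 30; move last element 5 to root → [5, 29, 28, 24, 27, 22, 20, 3, 13, 1, 14, 19, 11]
  5 vs larger child 29 at index 1, swap → [29, 5, 28, 24, 27, 22, 20, 3, 13, 1, 14, 19, 11]
  5 vs larger child 27 at index 4, swap → [29, 27, 28, 24, 5, 22, 20, 3, 13, 1, 14, 19, 11]
  5 vs larger child 14 at index 10, swap → [29, 27, 28, 24, 14, 22, 20, 3, 13, 1, 5, 19, 11]
extract-max #2 returns 29:
  remove root 29; move last element 11 to root → [11, 27, 28, 24, 14, 22, 20, 3, 13, 1, 5, 19]
  11 vs larger child 28 at index 2, swap → [28, 27, 11, 24, 14, 22, 20, 3, 13, 1, 5, 19]
  11 vs larger child 22 at index 5, swap → [28, 27, 22, 24, 14, 11, 20, 3, 13, 1, 5, 19]
  11 vs only child 19 at index 11, swap → [28, 27, 22, 24, 14, 19, 20, 3, 13, 1, 5, 11]
extract-max #3 returns 28:
  remove root 28; move last element 11 to root → [11, 27, 22, 24, 14, 19, 20, 3, 13, 1, 5]
  11 vs larger child 27 at index 1, swap → [27, 11, 22, 24, 14, 19, 20, 3, 13, 1, 5]
  11 vs larger child 24 at index 3, swap → [27, 24, 22, 11, 14, 19, 20, 3, 13, 1, 5]
  11 vs larger child 13 at index 8, swap → [27, 24, 22, 13, 14, 19, 20, 3, 11, 1, 5]
extract-max #4 returns 27:
  remove root 27; move last element 5 to root → [5, 24, 22, 13, 14, 19, 20, 3, 11, 1]
  5 vs larger child 24 at index 1, swap → [24, 5, 22, 13, 14, 19, 20, 3, 11, 1]
  5 vs larger child 14 at index 4, swap → [24, 14, 22, 13, 5, 19, 20, 3, 11, 1]
extract-max #5 returns 24:
  remove root 24; move last element 1 to root → [1, 14, 22, 13, 5, 19, 20, 3, 11]
  1 vs larger child 22 at index 2, swap → [22, 14, 1, 13, 5, 19, 20, 3, 11]
  1 vs larger child 20 at index 6, swap → [22, 14, 20, 13, 5, 19, 1, 3, 11]
extract-max #6 returns 22:
  remove root 22; move last element 11 to root → [11, 14, 20, 13, 5, 19, 1, 3]
  11 vs larger child 20 at index 2, swap → [20, 14, 11, 13, 5, 19, 1, 3]
  11 vs larger child 19 at index 5, swap → [20, 14, 19, 13, 5, 11, 1, 3]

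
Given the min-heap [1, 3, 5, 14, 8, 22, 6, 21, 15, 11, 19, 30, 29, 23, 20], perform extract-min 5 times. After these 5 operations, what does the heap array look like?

extract-min #1 returns 1:
  remove root 1; move last element 20 to root → [20, 3, 5, 14, 8, 22, 6, 21, 15, 11, 19, 30, 29, 23]
  20 vs smaller child 3 at index 1, swap → [3, 20, 5, 14, 8, 22, 6, 21, 15, 11, 19, 30, 29, 23]
  20 vs smaller child 8 at index 4, swap → [3, 8, 5, 14, 20, 22, 6, 21, 15, 11, 19, 30, 29, 23]
  20 vs smaller child 11 at index 9, swap → [3, 8, 5, 14, 11, 22, 6, 21, 15, 20, 19, 30, 29, 23]
extract-min #2 returns 3:
  remove root 3; move last element 23 to root → [23, 8, 5, 14, 11, 22, 6, 21, 15, 20, 19, 30, 29]
  23 vs smaller child 5 at index 2, swap → [5, 8, 23, 14, 11, 22, 6, 21, 15, 20, 19, 30, 29]
  23 vs smaller child 6 at index 6, swap → [5, 8, 6, 14, 11, 22, 23, 21, 15, 20, 19, 30, 29]
extract-min #3 returns 5:
  remove root 5; move last element 29 to root → [29, 8, 6, 14, 11, 22, 23, 21, 15, 20, 19, 30]
  29 vs smaller child 6 at index 2, swap → [6, 8, 29, 14, 11, 22, 23, 21, 15, 20, 19, 30]
  29 vs smaller child 22 at index 5, swap → [6, 8, 22, 14, 11, 29, 23, 21, 15, 20, 19, 30]
extract-min #4 returns 6:
  remove root 6; move last element 30 to root → [30, 8, 22, 14, 11, 29, 23, 21, 15, 20, 19]
  30 vs smaller child 8 at index 1, swap → [8, 30, 22, 14, 11, 29, 23, 21, 15, 20, 19]
  30 vs smaller child 11 at index 4, swap → [8, 11, 22, 14, 30, 29, 23, 21, 15, 20, 19]
  30 vs smaller child 19 at index 10, swap → [8, 11, 22, 14, 19, 29, 23, 21, 15, 20, 30]
extract-min #5 returns 8:
  remove root 8; move last element 30 to root → [30, 11, 22, 14, 19, 29, 23, 21, 15, 20]
  30 vs smaller child 11 at index 1, swap → [11, 30, 22, 14, 19, 29, 23, 21, 15, 20]
  30 vs smaller child 14 at index 3, swap → [11, 14, 22, 30, 19, 29, 23, 21, 15, 20]
  30 vs smaller child 15 at index 8, swap → [11, 14, 22, 15, 19, 29, 23, 21, 30, 20]

[11, 14, 22, 15, 19, 29, 23, 21, 30, 20]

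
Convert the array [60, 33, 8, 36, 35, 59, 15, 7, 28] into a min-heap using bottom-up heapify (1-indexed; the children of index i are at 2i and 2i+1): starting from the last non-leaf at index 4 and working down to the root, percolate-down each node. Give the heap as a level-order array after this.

sift down from index 4:
  36 vs smaller child 7 at index 8, swap → [60, 33, 8, 7, 35, 59, 15, 36, 28]
sift down from index 3: already satisfies heap property
sift down from index 2:
  33 vs smaller child 7 at index 4, swap → [60, 7, 8, 33, 35, 59, 15, 36, 28]
  33 vs smaller child 28 at index 9, swap → [60, 7, 8, 28, 35, 59, 15, 36, 33]
sift down from index 1:
  60 vs smaller child 7 at index 2, swap → [7, 60, 8, 28, 35, 59, 15, 36, 33]
  60 vs smaller child 28 at index 4, swap → [7, 28, 8, 60, 35, 59, 15, 36, 33]
  60 vs smaller child 33 at index 9, swap → [7, 28, 8, 33, 35, 59, 15, 36, 60]

[7, 28, 8, 33, 35, 59, 15, 36, 60]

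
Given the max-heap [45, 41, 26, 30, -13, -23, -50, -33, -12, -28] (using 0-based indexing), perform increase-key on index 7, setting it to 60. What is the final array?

set index 7 from -33 to 60 → [45, 41, 26, 30, -13, -23, -50, 60, -12, -28]
60 > parent 30 at index 3, swap → [45, 41, 26, 60, -13, -23, -50, 30, -12, -28]
60 > parent 41 at index 1, swap → [45, 60, 26, 41, -13, -23, -50, 30, -12, -28]
60 > parent 45 at index 0, swap → [60, 45, 26, 41, -13, -23, -50, 30, -12, -28]

[60, 45, 26, 41, -13, -23, -50, 30, -12, -28]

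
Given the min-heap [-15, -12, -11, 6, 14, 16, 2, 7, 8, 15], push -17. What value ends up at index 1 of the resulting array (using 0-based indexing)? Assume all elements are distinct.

append -17 at index 10 → [-15, -12, -11, 6, 14, 16, 2, 7, 8, 15, -17]
-17 < parent 14 at index 4, swap → [-15, -12, -11, 6, -17, 16, 2, 7, 8, 15, 14]
-17 < parent -12 at index 1, swap → [-15, -17, -11, 6, -12, 16, 2, 7, 8, 15, 14]
-17 < parent -15 at index 0, swap → [-17, -15, -11, 6, -12, 16, 2, 7, 8, 15, 14]
resulting array: [-17, -15, -11, 6, -12, 16, 2, 7, 8, 15, 14]

-15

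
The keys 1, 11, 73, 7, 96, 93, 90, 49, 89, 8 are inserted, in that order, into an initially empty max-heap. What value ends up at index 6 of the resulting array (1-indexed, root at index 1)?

11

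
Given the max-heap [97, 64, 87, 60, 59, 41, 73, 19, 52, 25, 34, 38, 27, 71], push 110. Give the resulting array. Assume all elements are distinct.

[110, 64, 97, 60, 59, 41, 87, 19, 52, 25, 34, 38, 27, 71, 73]

append 110 at index 14 → [97, 64, 87, 60, 59, 41, 73, 19, 52, 25, 34, 38, 27, 71, 110]
110 > parent 73 at index 6, swap → [97, 64, 87, 60, 59, 41, 110, 19, 52, 25, 34, 38, 27, 71, 73]
110 > parent 87 at index 2, swap → [97, 64, 110, 60, 59, 41, 87, 19, 52, 25, 34, 38, 27, 71, 73]
110 > parent 97 at index 0, swap → [110, 64, 97, 60, 59, 41, 87, 19, 52, 25, 34, 38, 27, 71, 73]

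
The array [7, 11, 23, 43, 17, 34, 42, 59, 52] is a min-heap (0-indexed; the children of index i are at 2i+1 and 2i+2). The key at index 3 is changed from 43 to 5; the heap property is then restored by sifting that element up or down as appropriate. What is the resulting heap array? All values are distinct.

[5, 7, 23, 11, 17, 34, 42, 59, 52]

set index 3 from 43 to 5 → [7, 11, 23, 5, 17, 34, 42, 59, 52]
5 < parent 11 at index 1, swap → [7, 5, 23, 11, 17, 34, 42, 59, 52]
5 < parent 7 at index 0, swap → [5, 7, 23, 11, 17, 34, 42, 59, 52]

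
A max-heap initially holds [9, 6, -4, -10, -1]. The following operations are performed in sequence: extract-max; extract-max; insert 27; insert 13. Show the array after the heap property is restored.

[27, 13, -4, -10, -1]

extract-max → returns 9:
  remove root 9; move last element -1 to root → [-1, 6, -4, -10]
  -1 vs larger child 6 at index 1, swap → [6, -1, -4, -10]
extract-max → returns 6:
  remove root 6; move last element -10 to root → [-10, -1, -4]
  -10 vs larger child -1 at index 1, swap → [-1, -10, -4]
insert 27:
  append 27 at index 3 → [-1, -10, -4, 27]
  27 > parent -10 at index 1, swap → [-1, 27, -4, -10]
  27 > parent -1 at index 0, swap → [27, -1, -4, -10]
insert 13:
  append 13 at index 4 → [27, -1, -4, -10, 13]
  13 > parent -1 at index 1, swap → [27, 13, -4, -10, -1]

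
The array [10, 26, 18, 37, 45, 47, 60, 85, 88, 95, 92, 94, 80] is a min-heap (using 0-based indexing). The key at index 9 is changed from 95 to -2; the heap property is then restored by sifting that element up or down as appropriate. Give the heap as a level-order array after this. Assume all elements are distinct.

[-2, 10, 18, 37, 26, 47, 60, 85, 88, 45, 92, 94, 80]

set index 9 from 95 to -2 → [10, 26, 18, 37, 45, 47, 60, 85, 88, -2, 92, 94, 80]
-2 < parent 45 at index 4, swap → [10, 26, 18, 37, -2, 47, 60, 85, 88, 45, 92, 94, 80]
-2 < parent 26 at index 1, swap → [10, -2, 18, 37, 26, 47, 60, 85, 88, 45, 92, 94, 80]
-2 < parent 10 at index 0, swap → [-2, 10, 18, 37, 26, 47, 60, 85, 88, 45, 92, 94, 80]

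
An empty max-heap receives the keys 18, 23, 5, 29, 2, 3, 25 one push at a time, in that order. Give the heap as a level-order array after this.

[29, 23, 25, 18, 2, 3, 5]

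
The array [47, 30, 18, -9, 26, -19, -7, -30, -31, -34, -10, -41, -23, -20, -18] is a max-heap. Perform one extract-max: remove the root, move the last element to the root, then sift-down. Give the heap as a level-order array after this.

[30, 26, 18, -9, -10, -19, -7, -30, -31, -34, -18, -41, -23, -20]

remove root 47; move last element -18 to root → [-18, 30, 18, -9, 26, -19, -7, -30, -31, -34, -10, -41, -23, -20]
-18 vs larger child 30 at index 1, swap → [30, -18, 18, -9, 26, -19, -7, -30, -31, -34, -10, -41, -23, -20]
-18 vs larger child 26 at index 4, swap → [30, 26, 18, -9, -18, -19, -7, -30, -31, -34, -10, -41, -23, -20]
-18 vs larger child -10 at index 10, swap → [30, 26, 18, -9, -10, -19, -7, -30, -31, -34, -18, -41, -23, -20]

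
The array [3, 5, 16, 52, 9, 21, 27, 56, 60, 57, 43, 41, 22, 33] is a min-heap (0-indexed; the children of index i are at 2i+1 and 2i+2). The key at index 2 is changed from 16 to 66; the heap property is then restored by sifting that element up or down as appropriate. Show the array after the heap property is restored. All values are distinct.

[3, 5, 21, 52, 9, 22, 27, 56, 60, 57, 43, 41, 66, 33]

set index 2 from 16 to 66 → [3, 5, 66, 52, 9, 21, 27, 56, 60, 57, 43, 41, 22, 33]
66 vs smaller child 21 at index 5, swap → [3, 5, 21, 52, 9, 66, 27, 56, 60, 57, 43, 41, 22, 33]
66 vs smaller child 22 at index 12, swap → [3, 5, 21, 52, 9, 22, 27, 56, 60, 57, 43, 41, 66, 33]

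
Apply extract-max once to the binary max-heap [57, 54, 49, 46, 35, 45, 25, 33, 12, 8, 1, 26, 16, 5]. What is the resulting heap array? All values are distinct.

[54, 46, 49, 33, 35, 45, 25, 5, 12, 8, 1, 26, 16]

remove root 57; move last element 5 to root → [5, 54, 49, 46, 35, 45, 25, 33, 12, 8, 1, 26, 16]
5 vs larger child 54 at index 1, swap → [54, 5, 49, 46, 35, 45, 25, 33, 12, 8, 1, 26, 16]
5 vs larger child 46 at index 3, swap → [54, 46, 49, 5, 35, 45, 25, 33, 12, 8, 1, 26, 16]
5 vs larger child 33 at index 7, swap → [54, 46, 49, 33, 35, 45, 25, 5, 12, 8, 1, 26, 16]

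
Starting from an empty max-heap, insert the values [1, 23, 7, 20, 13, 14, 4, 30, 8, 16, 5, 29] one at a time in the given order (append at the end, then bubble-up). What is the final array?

Insert 1:
  append 1 at index 0 → [1] (no swap needed)
Insert 23:
  append 23 at index 1 → [1, 23]
  23 > parent 1 at index 0, swap → [23, 1]
Insert 7:
  append 7 at index 2 → [23, 1, 7] (no swap needed)
Insert 20:
  append 20 at index 3 → [23, 1, 7, 20]
  20 > parent 1 at index 1, swap → [23, 20, 7, 1]
Insert 13:
  append 13 at index 4 → [23, 20, 7, 1, 13] (no swap needed)
Insert 14:
  append 14 at index 5 → [23, 20, 7, 1, 13, 14]
  14 > parent 7 at index 2, swap → [23, 20, 14, 1, 13, 7]
Insert 4:
  append 4 at index 6 → [23, 20, 14, 1, 13, 7, 4] (no swap needed)
Insert 30:
  append 30 at index 7 → [23, 20, 14, 1, 13, 7, 4, 30]
  30 > parent 1 at index 3, swap → [23, 20, 14, 30, 13, 7, 4, 1]
  30 > parent 20 at index 1, swap → [23, 30, 14, 20, 13, 7, 4, 1]
  30 > parent 23 at index 0, swap → [30, 23, 14, 20, 13, 7, 4, 1]
Insert 8:
  append 8 at index 8 → [30, 23, 14, 20, 13, 7, 4, 1, 8] (no swap needed)
Insert 16:
  append 16 at index 9 → [30, 23, 14, 20, 13, 7, 4, 1, 8, 16]
  16 > parent 13 at index 4, swap → [30, 23, 14, 20, 16, 7, 4, 1, 8, 13]
Insert 5:
  append 5 at index 10 → [30, 23, 14, 20, 16, 7, 4, 1, 8, 13, 5] (no swap needed)
Insert 29:
  append 29 at index 11 → [30, 23, 14, 20, 16, 7, 4, 1, 8, 13, 5, 29]
  29 > parent 7 at index 5, swap → [30, 23, 14, 20, 16, 29, 4, 1, 8, 13, 5, 7]
  29 > parent 14 at index 2, swap → [30, 23, 29, 20, 16, 14, 4, 1, 8, 13, 5, 7]

[30, 23, 29, 20, 16, 14, 4, 1, 8, 13, 5, 7]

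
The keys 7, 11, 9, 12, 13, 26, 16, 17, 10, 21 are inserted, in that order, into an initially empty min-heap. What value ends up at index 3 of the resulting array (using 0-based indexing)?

Insert 7:
  append 7 at index 0 → [7] (no swap needed)
Insert 11:
  append 11 at index 1 → [7, 11] (no swap needed)
Insert 9:
  append 9 at index 2 → [7, 11, 9] (no swap needed)
Insert 12:
  append 12 at index 3 → [7, 11, 9, 12] (no swap needed)
Insert 13:
  append 13 at index 4 → [7, 11, 9, 12, 13] (no swap needed)
Insert 26:
  append 26 at index 5 → [7, 11, 9, 12, 13, 26] (no swap needed)
Insert 16:
  append 16 at index 6 → [7, 11, 9, 12, 13, 26, 16] (no swap needed)
Insert 17:
  append 17 at index 7 → [7, 11, 9, 12, 13, 26, 16, 17] (no swap needed)
Insert 10:
  append 10 at index 8 → [7, 11, 9, 12, 13, 26, 16, 17, 10]
  10 < parent 12 at index 3, swap → [7, 11, 9, 10, 13, 26, 16, 17, 12]
  10 < parent 11 at index 1, swap → [7, 10, 9, 11, 13, 26, 16, 17, 12]
Insert 21:
  append 21 at index 9 → [7, 10, 9, 11, 13, 26, 16, 17, 12, 21] (no swap needed)
resulting array: [7, 10, 9, 11, 13, 26, 16, 17, 12, 21]

11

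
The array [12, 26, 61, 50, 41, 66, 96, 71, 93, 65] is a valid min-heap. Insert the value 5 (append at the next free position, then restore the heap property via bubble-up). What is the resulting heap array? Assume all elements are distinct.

[5, 12, 61, 50, 26, 66, 96, 71, 93, 65, 41]

append 5 at index 10 → [12, 26, 61, 50, 41, 66, 96, 71, 93, 65, 5]
5 < parent 41 at index 4, swap → [12, 26, 61, 50, 5, 66, 96, 71, 93, 65, 41]
5 < parent 26 at index 1, swap → [12, 5, 61, 50, 26, 66, 96, 71, 93, 65, 41]
5 < parent 12 at index 0, swap → [5, 12, 61, 50, 26, 66, 96, 71, 93, 65, 41]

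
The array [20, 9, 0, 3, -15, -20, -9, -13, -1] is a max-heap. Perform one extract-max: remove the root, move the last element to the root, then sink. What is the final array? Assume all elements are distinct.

[9, 3, 0, -1, -15, -20, -9, -13]

remove root 20; move last element -1 to root → [-1, 9, 0, 3, -15, -20, -9, -13]
-1 vs larger child 9 at index 1, swap → [9, -1, 0, 3, -15, -20, -9, -13]
-1 vs larger child 3 at index 3, swap → [9, 3, 0, -1, -15, -20, -9, -13]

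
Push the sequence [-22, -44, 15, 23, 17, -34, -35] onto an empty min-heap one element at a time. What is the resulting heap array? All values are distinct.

Insert -22:
  append -22 at index 0 → [-22] (no swap needed)
Insert -44:
  append -44 at index 1 → [-22, -44]
  -44 < parent -22 at index 0, swap → [-44, -22]
Insert 15:
  append 15 at index 2 → [-44, -22, 15] (no swap needed)
Insert 23:
  append 23 at index 3 → [-44, -22, 15, 23] (no swap needed)
Insert 17:
  append 17 at index 4 → [-44, -22, 15, 23, 17] (no swap needed)
Insert -34:
  append -34 at index 5 → [-44, -22, 15, 23, 17, -34]
  -34 < parent 15 at index 2, swap → [-44, -22, -34, 23, 17, 15]
Insert -35:
  append -35 at index 6 → [-44, -22, -34, 23, 17, 15, -35]
  -35 < parent -34 at index 2, swap → [-44, -22, -35, 23, 17, 15, -34]

[-44, -22, -35, 23, 17, 15, -34]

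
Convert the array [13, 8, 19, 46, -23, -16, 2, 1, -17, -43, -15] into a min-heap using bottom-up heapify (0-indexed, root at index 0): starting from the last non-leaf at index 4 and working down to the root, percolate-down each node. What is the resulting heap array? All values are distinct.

[-43, -23, -16, -17, -15, 19, 2, 1, 46, 8, 13]

sift down from index 4:
  -23 vs smaller child -43 at index 9, swap → [13, 8, 19, 46, -43, -16, 2, 1, -17, -23, -15]
sift down from index 3:
  46 vs smaller child -17 at index 8, swap → [13, 8, 19, -17, -43, -16, 2, 1, 46, -23, -15]
sift down from index 2:
  19 vs smaller child -16 at index 5, swap → [13, 8, -16, -17, -43, 19, 2, 1, 46, -23, -15]
sift down from index 1:
  8 vs smaller child -43 at index 4, swap → [13, -43, -16, -17, 8, 19, 2, 1, 46, -23, -15]
  8 vs smaller child -23 at index 9, swap → [13, -43, -16, -17, -23, 19, 2, 1, 46, 8, -15]
sift down from index 0:
  13 vs smaller child -43 at index 1, swap → [-43, 13, -16, -17, -23, 19, 2, 1, 46, 8, -15]
  13 vs smaller child -23 at index 4, swap → [-43, -23, -16, -17, 13, 19, 2, 1, 46, 8, -15]
  13 vs smaller child -15 at index 10, swap → [-43, -23, -16, -17, -15, 19, 2, 1, 46, 8, 13]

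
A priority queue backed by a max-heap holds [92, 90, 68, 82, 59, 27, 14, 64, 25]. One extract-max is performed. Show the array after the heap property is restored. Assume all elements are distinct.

remove root 92; move last element 25 to root → [25, 90, 68, 82, 59, 27, 14, 64]
25 vs larger child 90 at index 1, swap → [90, 25, 68, 82, 59, 27, 14, 64]
25 vs larger child 82 at index 3, swap → [90, 82, 68, 25, 59, 27, 14, 64]
25 vs only child 64 at index 7, swap → [90, 82, 68, 64, 59, 27, 14, 25]

[90, 82, 68, 64, 59, 27, 14, 25]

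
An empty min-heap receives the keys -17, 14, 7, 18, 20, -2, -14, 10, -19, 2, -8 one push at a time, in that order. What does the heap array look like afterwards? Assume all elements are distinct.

Insert -17:
  append -17 at index 0 → [-17] (no swap needed)
Insert 14:
  append 14 at index 1 → [-17, 14] (no swap needed)
Insert 7:
  append 7 at index 2 → [-17, 14, 7] (no swap needed)
Insert 18:
  append 18 at index 3 → [-17, 14, 7, 18] (no swap needed)
Insert 20:
  append 20 at index 4 → [-17, 14, 7, 18, 20] (no swap needed)
Insert -2:
  append -2 at index 5 → [-17, 14, 7, 18, 20, -2]
  -2 < parent 7 at index 2, swap → [-17, 14, -2, 18, 20, 7]
Insert -14:
  append -14 at index 6 → [-17, 14, -2, 18, 20, 7, -14]
  -14 < parent -2 at index 2, swap → [-17, 14, -14, 18, 20, 7, -2]
Insert 10:
  append 10 at index 7 → [-17, 14, -14, 18, 20, 7, -2, 10]
  10 < parent 18 at index 3, swap → [-17, 14, -14, 10, 20, 7, -2, 18]
  10 < parent 14 at index 1, swap → [-17, 10, -14, 14, 20, 7, -2, 18]
Insert -19:
  append -19 at index 8 → [-17, 10, -14, 14, 20, 7, -2, 18, -19]
  -19 < parent 14 at index 3, swap → [-17, 10, -14, -19, 20, 7, -2, 18, 14]
  -19 < parent 10 at index 1, swap → [-17, -19, -14, 10, 20, 7, -2, 18, 14]
  -19 < parent -17 at index 0, swap → [-19, -17, -14, 10, 20, 7, -2, 18, 14]
Insert 2:
  append 2 at index 9 → [-19, -17, -14, 10, 20, 7, -2, 18, 14, 2]
  2 < parent 20 at index 4, swap → [-19, -17, -14, 10, 2, 7, -2, 18, 14, 20]
Insert -8:
  append -8 at index 10 → [-19, -17, -14, 10, 2, 7, -2, 18, 14, 20, -8]
  -8 < parent 2 at index 4, swap → [-19, -17, -14, 10, -8, 7, -2, 18, 14, 20, 2]

[-19, -17, -14, 10, -8, 7, -2, 18, 14, 20, 2]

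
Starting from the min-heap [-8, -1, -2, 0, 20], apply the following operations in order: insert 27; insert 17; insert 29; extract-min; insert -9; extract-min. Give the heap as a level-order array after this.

insert 27:
  append 27 at index 5 → [-8, -1, -2, 0, 20, 27] (no swap needed)
insert 17:
  append 17 at index 6 → [-8, -1, -2, 0, 20, 27, 17] (no swap needed)
insert 29:
  append 29 at index 7 → [-8, -1, -2, 0, 20, 27, 17, 29] (no swap needed)
extract-min → returns -8:
  remove root -8; move last element 29 to root → [29, -1, -2, 0, 20, 27, 17]
  29 vs smaller child -2 at index 2, swap → [-2, -1, 29, 0, 20, 27, 17]
  29 vs smaller child 17 at index 6, swap → [-2, -1, 17, 0, 20, 27, 29]
insert -9:
  append -9 at index 7 → [-2, -1, 17, 0, 20, 27, 29, -9]
  -9 < parent 0 at index 3, swap → [-2, -1, 17, -9, 20, 27, 29, 0]
  -9 < parent -1 at index 1, swap → [-2, -9, 17, -1, 20, 27, 29, 0]
  -9 < parent -2 at index 0, swap → [-9, -2, 17, -1, 20, 27, 29, 0]
extract-min → returns -9:
  remove root -9; move last element 0 to root → [0, -2, 17, -1, 20, 27, 29]
  0 vs smaller child -2 at index 1, swap → [-2, 0, 17, -1, 20, 27, 29]
  0 vs smaller child -1 at index 3, swap → [-2, -1, 17, 0, 20, 27, 29]

[-2, -1, 17, 0, 20, 27, 29]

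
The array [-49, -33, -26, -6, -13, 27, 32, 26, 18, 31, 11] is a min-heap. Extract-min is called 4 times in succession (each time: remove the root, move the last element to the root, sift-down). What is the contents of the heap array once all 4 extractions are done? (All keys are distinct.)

extract-min #1 returns -49:
  remove root -49; move last element 11 to root → [11, -33, -26, -6, -13, 27, 32, 26, 18, 31]
  11 vs smaller child -33 at index 1, swap → [-33, 11, -26, -6, -13, 27, 32, 26, 18, 31]
  11 vs smaller child -13 at index 4, swap → [-33, -13, -26, -6, 11, 27, 32, 26, 18, 31]
extract-min #2 returns -33:
  remove root -33; move last element 31 to root → [31, -13, -26, -6, 11, 27, 32, 26, 18]
  31 vs smaller child -26 at index 2, swap → [-26, -13, 31, -6, 11, 27, 32, 26, 18]
  31 vs smaller child 27 at index 5, swap → [-26, -13, 27, -6, 11, 31, 32, 26, 18]
extract-min #3 returns -26:
  remove root -26; move last element 18 to root → [18, -13, 27, -6, 11, 31, 32, 26]
  18 vs smaller child -13 at index 1, swap → [-13, 18, 27, -6, 11, 31, 32, 26]
  18 vs smaller child -6 at index 3, swap → [-13, -6, 27, 18, 11, 31, 32, 26]
extract-min #4 returns -13:
  remove root -13; move last element 26 to root → [26, -6, 27, 18, 11, 31, 32]
  26 vs smaller child -6 at index 1, swap → [-6, 26, 27, 18, 11, 31, 32]
  26 vs smaller child 11 at index 4, swap → [-6, 11, 27, 18, 26, 31, 32]

[-6, 11, 27, 18, 26, 31, 32]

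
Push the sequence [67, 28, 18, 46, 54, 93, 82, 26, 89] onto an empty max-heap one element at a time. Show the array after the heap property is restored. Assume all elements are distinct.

[93, 89, 82, 54, 46, 18, 67, 26, 28]

Insert 67:
  append 67 at index 0 → [67] (no swap needed)
Insert 28:
  append 28 at index 1 → [67, 28] (no swap needed)
Insert 18:
  append 18 at index 2 → [67, 28, 18] (no swap needed)
Insert 46:
  append 46 at index 3 → [67, 28, 18, 46]
  46 > parent 28 at index 1, swap → [67, 46, 18, 28]
Insert 54:
  append 54 at index 4 → [67, 46, 18, 28, 54]
  54 > parent 46 at index 1, swap → [67, 54, 18, 28, 46]
Insert 93:
  append 93 at index 5 → [67, 54, 18, 28, 46, 93]
  93 > parent 18 at index 2, swap → [67, 54, 93, 28, 46, 18]
  93 > parent 67 at index 0, swap → [93, 54, 67, 28, 46, 18]
Insert 82:
  append 82 at index 6 → [93, 54, 67, 28, 46, 18, 82]
  82 > parent 67 at index 2, swap → [93, 54, 82, 28, 46, 18, 67]
Insert 26:
  append 26 at index 7 → [93, 54, 82, 28, 46, 18, 67, 26] (no swap needed)
Insert 89:
  append 89 at index 8 → [93, 54, 82, 28, 46, 18, 67, 26, 89]
  89 > parent 28 at index 3, swap → [93, 54, 82, 89, 46, 18, 67, 26, 28]
  89 > parent 54 at index 1, swap → [93, 89, 82, 54, 46, 18, 67, 26, 28]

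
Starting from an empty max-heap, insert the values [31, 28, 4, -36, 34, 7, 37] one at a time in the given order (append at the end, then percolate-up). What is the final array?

[37, 31, 34, -36, 28, 4, 7]

Insert 31:
  append 31 at index 0 → [31] (no swap needed)
Insert 28:
  append 28 at index 1 → [31, 28] (no swap needed)
Insert 4:
  append 4 at index 2 → [31, 28, 4] (no swap needed)
Insert -36:
  append -36 at index 3 → [31, 28, 4, -36] (no swap needed)
Insert 34:
  append 34 at index 4 → [31, 28, 4, -36, 34]
  34 > parent 28 at index 1, swap → [31, 34, 4, -36, 28]
  34 > parent 31 at index 0, swap → [34, 31, 4, -36, 28]
Insert 7:
  append 7 at index 5 → [34, 31, 4, -36, 28, 7]
  7 > parent 4 at index 2, swap → [34, 31, 7, -36, 28, 4]
Insert 37:
  append 37 at index 6 → [34, 31, 7, -36, 28, 4, 37]
  37 > parent 7 at index 2, swap → [34, 31, 37, -36, 28, 4, 7]
  37 > parent 34 at index 0, swap → [37, 31, 34, -36, 28, 4, 7]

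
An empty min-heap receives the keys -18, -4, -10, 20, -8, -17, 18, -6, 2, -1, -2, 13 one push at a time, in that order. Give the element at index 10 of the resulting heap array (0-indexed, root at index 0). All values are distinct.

Insert -18:
  append -18 at index 0 → [-18] (no swap needed)
Insert -4:
  append -4 at index 1 → [-18, -4] (no swap needed)
Insert -10:
  append -10 at index 2 → [-18, -4, -10] (no swap needed)
Insert 20:
  append 20 at index 3 → [-18, -4, -10, 20] (no swap needed)
Insert -8:
  append -8 at index 4 → [-18, -4, -10, 20, -8]
  -8 < parent -4 at index 1, swap → [-18, -8, -10, 20, -4]
Insert -17:
  append -17 at index 5 → [-18, -8, -10, 20, -4, -17]
  -17 < parent -10 at index 2, swap → [-18, -8, -17, 20, -4, -10]
Insert 18:
  append 18 at index 6 → [-18, -8, -17, 20, -4, -10, 18] (no swap needed)
Insert -6:
  append -6 at index 7 → [-18, -8, -17, 20, -4, -10, 18, -6]
  -6 < parent 20 at index 3, swap → [-18, -8, -17, -6, -4, -10, 18, 20]
Insert 2:
  append 2 at index 8 → [-18, -8, -17, -6, -4, -10, 18, 20, 2] (no swap needed)
Insert -1:
  append -1 at index 9 → [-18, -8, -17, -6, -4, -10, 18, 20, 2, -1] (no swap needed)
Insert -2:
  append -2 at index 10 → [-18, -8, -17, -6, -4, -10, 18, 20, 2, -1, -2] (no swap needed)
Insert 13:
  append 13 at index 11 → [-18, -8, -17, -6, -4, -10, 18, 20, 2, -1, -2, 13] (no swap needed)
resulting array: [-18, -8, -17, -6, -4, -10, 18, 20, 2, -1, -2, 13]

-2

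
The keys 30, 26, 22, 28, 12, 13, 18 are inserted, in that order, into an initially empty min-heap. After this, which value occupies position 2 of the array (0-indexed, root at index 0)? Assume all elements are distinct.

13

Insert 30:
  append 30 at index 0 → [30] (no swap needed)
Insert 26:
  append 26 at index 1 → [30, 26]
  26 < parent 30 at index 0, swap → [26, 30]
Insert 22:
  append 22 at index 2 → [26, 30, 22]
  22 < parent 26 at index 0, swap → [22, 30, 26]
Insert 28:
  append 28 at index 3 → [22, 30, 26, 28]
  28 < parent 30 at index 1, swap → [22, 28, 26, 30]
Insert 12:
  append 12 at index 4 → [22, 28, 26, 30, 12]
  12 < parent 28 at index 1, swap → [22, 12, 26, 30, 28]
  12 < parent 22 at index 0, swap → [12, 22, 26, 30, 28]
Insert 13:
  append 13 at index 5 → [12, 22, 26, 30, 28, 13]
  13 < parent 26 at index 2, swap → [12, 22, 13, 30, 28, 26]
Insert 18:
  append 18 at index 6 → [12, 22, 13, 30, 28, 26, 18] (no swap needed)
resulting array: [12, 22, 13, 30, 28, 26, 18]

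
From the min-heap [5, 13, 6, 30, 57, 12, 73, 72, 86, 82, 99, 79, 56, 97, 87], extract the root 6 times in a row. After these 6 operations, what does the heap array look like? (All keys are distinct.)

[57, 72, 73, 86, 82, 79, 99, 87, 97]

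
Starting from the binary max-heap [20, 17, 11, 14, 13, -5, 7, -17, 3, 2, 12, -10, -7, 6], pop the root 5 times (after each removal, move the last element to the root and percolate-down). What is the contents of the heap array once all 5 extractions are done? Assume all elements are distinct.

[11, 6, 7, 3, 2, -5, -10, -17, -7]

extract-max #1 returns 20:
  remove root 20; move last element 6 to root → [6, 17, 11, 14, 13, -5, 7, -17, 3, 2, 12, -10, -7]
  6 vs larger child 17 at index 1, swap → [17, 6, 11, 14, 13, -5, 7, -17, 3, 2, 12, -10, -7]
  6 vs larger child 14 at index 3, swap → [17, 14, 11, 6, 13, -5, 7, -17, 3, 2, 12, -10, -7]
extract-max #2 returns 17:
  remove root 17; move last element -7 to root → [-7, 14, 11, 6, 13, -5, 7, -17, 3, 2, 12, -10]
  -7 vs larger child 14 at index 1, swap → [14, -7, 11, 6, 13, -5, 7, -17, 3, 2, 12, -10]
  -7 vs larger child 13 at index 4, swap → [14, 13, 11, 6, -7, -5, 7, -17, 3, 2, 12, -10]
  -7 vs larger child 12 at index 10, swap → [14, 13, 11, 6, 12, -5, 7, -17, 3, 2, -7, -10]
extract-max #3 returns 14:
  remove root 14; move last element -10 to root → [-10, 13, 11, 6, 12, -5, 7, -17, 3, 2, -7]
  -10 vs larger child 13 at index 1, swap → [13, -10, 11, 6, 12, -5, 7, -17, 3, 2, -7]
  -10 vs larger child 12 at index 4, swap → [13, 12, 11, 6, -10, -5, 7, -17, 3, 2, -7]
  -10 vs larger child 2 at index 9, swap → [13, 12, 11, 6, 2, -5, 7, -17, 3, -10, -7]
extract-max #4 returns 13:
  remove root 13; move last element -7 to root → [-7, 12, 11, 6, 2, -5, 7, -17, 3, -10]
  -7 vs larger child 12 at index 1, swap → [12, -7, 11, 6, 2, -5, 7, -17, 3, -10]
  -7 vs larger child 6 at index 3, swap → [12, 6, 11, -7, 2, -5, 7, -17, 3, -10]
  -7 vs larger child 3 at index 8, swap → [12, 6, 11, 3, 2, -5, 7, -17, -7, -10]
extract-max #5 returns 12:
  remove root 12; move last element -10 to root → [-10, 6, 11, 3, 2, -5, 7, -17, -7]
  -10 vs larger child 11 at index 2, swap → [11, 6, -10, 3, 2, -5, 7, -17, -7]
  -10 vs larger child 7 at index 6, swap → [11, 6, 7, 3, 2, -5, -10, -17, -7]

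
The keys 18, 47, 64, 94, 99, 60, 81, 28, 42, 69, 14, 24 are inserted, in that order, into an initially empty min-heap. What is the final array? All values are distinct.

Insert 18:
  append 18 at index 0 → [18] (no swap needed)
Insert 47:
  append 47 at index 1 → [18, 47] (no swap needed)
Insert 64:
  append 64 at index 2 → [18, 47, 64] (no swap needed)
Insert 94:
  append 94 at index 3 → [18, 47, 64, 94] (no swap needed)
Insert 99:
  append 99 at index 4 → [18, 47, 64, 94, 99] (no swap needed)
Insert 60:
  append 60 at index 5 → [18, 47, 64, 94, 99, 60]
  60 < parent 64 at index 2, swap → [18, 47, 60, 94, 99, 64]
Insert 81:
  append 81 at index 6 → [18, 47, 60, 94, 99, 64, 81] (no swap needed)
Insert 28:
  append 28 at index 7 → [18, 47, 60, 94, 99, 64, 81, 28]
  28 < parent 94 at index 3, swap → [18, 47, 60, 28, 99, 64, 81, 94]
  28 < parent 47 at index 1, swap → [18, 28, 60, 47, 99, 64, 81, 94]
Insert 42:
  append 42 at index 8 → [18, 28, 60, 47, 99, 64, 81, 94, 42]
  42 < parent 47 at index 3, swap → [18, 28, 60, 42, 99, 64, 81, 94, 47]
Insert 69:
  append 69 at index 9 → [18, 28, 60, 42, 99, 64, 81, 94, 47, 69]
  69 < parent 99 at index 4, swap → [18, 28, 60, 42, 69, 64, 81, 94, 47, 99]
Insert 14:
  append 14 at index 10 → [18, 28, 60, 42, 69, 64, 81, 94, 47, 99, 14]
  14 < parent 69 at index 4, swap → [18, 28, 60, 42, 14, 64, 81, 94, 47, 99, 69]
  14 < parent 28 at index 1, swap → [18, 14, 60, 42, 28, 64, 81, 94, 47, 99, 69]
  14 < parent 18 at index 0, swap → [14, 18, 60, 42, 28, 64, 81, 94, 47, 99, 69]
Insert 24:
  append 24 at index 11 → [14, 18, 60, 42, 28, 64, 81, 94, 47, 99, 69, 24]
  24 < parent 64 at index 5, swap → [14, 18, 60, 42, 28, 24, 81, 94, 47, 99, 69, 64]
  24 < parent 60 at index 2, swap → [14, 18, 24, 42, 28, 60, 81, 94, 47, 99, 69, 64]

[14, 18, 24, 42, 28, 60, 81, 94, 47, 99, 69, 64]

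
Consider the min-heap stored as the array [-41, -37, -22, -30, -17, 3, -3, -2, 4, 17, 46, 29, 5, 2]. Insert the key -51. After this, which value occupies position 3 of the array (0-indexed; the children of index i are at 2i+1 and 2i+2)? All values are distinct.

-30

append -51 at index 14 → [-41, -37, -22, -30, -17, 3, -3, -2, 4, 17, 46, 29, 5, 2, -51]
-51 < parent -3 at index 6, swap → [-41, -37, -22, -30, -17, 3, -51, -2, 4, 17, 46, 29, 5, 2, -3]
-51 < parent -22 at index 2, swap → [-41, -37, -51, -30, -17, 3, -22, -2, 4, 17, 46, 29, 5, 2, -3]
-51 < parent -41 at index 0, swap → [-51, -37, -41, -30, -17, 3, -22, -2, 4, 17, 46, 29, 5, 2, -3]
resulting array: [-51, -37, -41, -30, -17, 3, -22, -2, 4, 17, 46, 29, 5, 2, -3]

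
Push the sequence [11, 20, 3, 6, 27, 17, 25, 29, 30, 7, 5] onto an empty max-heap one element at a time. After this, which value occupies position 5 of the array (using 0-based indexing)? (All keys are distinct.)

Insert 11:
  append 11 at index 0 → [11] (no swap needed)
Insert 20:
  append 20 at index 1 → [11, 20]
  20 > parent 11 at index 0, swap → [20, 11]
Insert 3:
  append 3 at index 2 → [20, 11, 3] (no swap needed)
Insert 6:
  append 6 at index 3 → [20, 11, 3, 6] (no swap needed)
Insert 27:
  append 27 at index 4 → [20, 11, 3, 6, 27]
  27 > parent 11 at index 1, swap → [20, 27, 3, 6, 11]
  27 > parent 20 at index 0, swap → [27, 20, 3, 6, 11]
Insert 17:
  append 17 at index 5 → [27, 20, 3, 6, 11, 17]
  17 > parent 3 at index 2, swap → [27, 20, 17, 6, 11, 3]
Insert 25:
  append 25 at index 6 → [27, 20, 17, 6, 11, 3, 25]
  25 > parent 17 at index 2, swap → [27, 20, 25, 6, 11, 3, 17]
Insert 29:
  append 29 at index 7 → [27, 20, 25, 6, 11, 3, 17, 29]
  29 > parent 6 at index 3, swap → [27, 20, 25, 29, 11, 3, 17, 6]
  29 > parent 20 at index 1, swap → [27, 29, 25, 20, 11, 3, 17, 6]
  29 > parent 27 at index 0, swap → [29, 27, 25, 20, 11, 3, 17, 6]
Insert 30:
  append 30 at index 8 → [29, 27, 25, 20, 11, 3, 17, 6, 30]
  30 > parent 20 at index 3, swap → [29, 27, 25, 30, 11, 3, 17, 6, 20]
  30 > parent 27 at index 1, swap → [29, 30, 25, 27, 11, 3, 17, 6, 20]
  30 > parent 29 at index 0, swap → [30, 29, 25, 27, 11, 3, 17, 6, 20]
Insert 7:
  append 7 at index 9 → [30, 29, 25, 27, 11, 3, 17, 6, 20, 7] (no swap needed)
Insert 5:
  append 5 at index 10 → [30, 29, 25, 27, 11, 3, 17, 6, 20, 7, 5] (no swap needed)
resulting array: [30, 29, 25, 27, 11, 3, 17, 6, 20, 7, 5]

3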